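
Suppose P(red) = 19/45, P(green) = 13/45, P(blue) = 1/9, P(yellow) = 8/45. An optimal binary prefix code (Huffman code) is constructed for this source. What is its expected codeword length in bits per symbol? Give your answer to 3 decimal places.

Repeatedly combine the two least-probable nodes; the expected code length is the sum of the merged weights.
merge 1/9 + 8/45 → 13/45
merge 13/45 + 13/45 → 26/45
merge 19/45 + 26/45 → 1
L = 13/45 + 26/45 + 1 = 28/15 ≈ 1.867 bits/symbol.

1.867 bits/symbol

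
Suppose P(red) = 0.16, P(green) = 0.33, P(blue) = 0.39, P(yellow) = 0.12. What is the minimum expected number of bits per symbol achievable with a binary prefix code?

Repeatedly combine the two least-probable nodes; the expected code length is the sum of the merged weights.
merge 3/25 + 4/25 → 7/25
merge 7/25 + 33/100 → 61/100
merge 39/100 + 61/100 → 1
L = 7/25 + 61/100 + 1 = 189/100 = 1.89 bits/symbol.

1.89 bits/symbol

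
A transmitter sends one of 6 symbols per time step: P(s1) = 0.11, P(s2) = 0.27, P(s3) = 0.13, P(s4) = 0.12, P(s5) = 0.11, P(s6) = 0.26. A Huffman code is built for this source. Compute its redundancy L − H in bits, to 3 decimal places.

Entropy H = −Σ p log₂ p ≈ 2.4656 bits.
Huffman merges: 11/100+11/100→11/50; 3/25+13/100→1/4; 11/50+1/4→47/100; 13/50+27/100→53/100; 47/100+53/100→1. L = 247/100 ≈ 2.4700.
L − H = 2.4700 − 2.4656 = 0.004 bits.

0.004 bits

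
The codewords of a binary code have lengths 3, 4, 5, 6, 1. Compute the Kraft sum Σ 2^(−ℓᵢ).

0.734375

With common denominator 2^6 = 64: Σ 2^(−ℓᵢ) = 8/64 + 4/64 + 2/64 + 1/64 + 32/64 = 47/64 = 0.734375.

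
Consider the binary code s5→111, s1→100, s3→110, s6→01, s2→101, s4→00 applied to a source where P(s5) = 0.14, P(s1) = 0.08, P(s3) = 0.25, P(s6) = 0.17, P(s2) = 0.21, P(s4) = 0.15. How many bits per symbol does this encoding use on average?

L̄ = Σ pᵢ·ℓᵢ = 0.14·3 + 0.08·3 + 0.25·3 + 0.17·2 + 0.21·3 + 0.15·2 = 2.68 bits/symbol.

2.68 bits/symbol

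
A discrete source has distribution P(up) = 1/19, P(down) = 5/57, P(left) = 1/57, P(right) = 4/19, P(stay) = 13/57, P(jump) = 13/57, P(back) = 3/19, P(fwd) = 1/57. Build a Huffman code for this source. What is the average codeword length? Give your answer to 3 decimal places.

Repeatedly combine the two least-probable nodes; the expected code length is the sum of the merged weights.
merge 1/57 + 1/57 → 2/57
merge 2/57 + 1/19 → 5/57
merge 5/57 + 5/57 → 10/57
merge 3/19 + 10/57 → 1/3
merge 4/19 + 13/57 → 25/57
merge 13/57 + 1/3 → 32/57
merge 25/57 + 32/57 → 1
L = 2/57 + 5/57 + 10/57 + 1/3 + 25/57 + 32/57 + 1 = 50/19 ≈ 2.632 bits/symbol.

2.632 bits/symbol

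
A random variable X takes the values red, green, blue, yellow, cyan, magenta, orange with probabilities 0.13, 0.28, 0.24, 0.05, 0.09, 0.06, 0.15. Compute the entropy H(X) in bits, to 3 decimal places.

2.574 bits

H = −Σ pᵢ log₂ pᵢ.
−0.13·log₂(0.13) = 0.3826
−0.28·log₂(0.28) = 0.5142
−0.24·log₂(0.24) = 0.4941
−0.05·log₂(0.05) = 0.2161
−0.09·log₂(0.09) = 0.3127
−0.06·log₂(0.06) = 0.2435
−0.15·log₂(0.15) = 0.4105
Sum ≈ 2.5738 → 2.574 bits.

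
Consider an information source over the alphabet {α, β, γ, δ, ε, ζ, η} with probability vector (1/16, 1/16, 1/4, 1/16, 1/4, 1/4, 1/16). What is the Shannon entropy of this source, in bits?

Each probability is a power of 1/2, so log₂(1/p) is an integer.
H = Σ p·log₂(1/p) = 1/16·4 + 1/16·4 + 1/4·2 + 1/16·4 + 1/4·2 + 1/4·2 + 1/16·4 = 2.5 bits.

2.5 bits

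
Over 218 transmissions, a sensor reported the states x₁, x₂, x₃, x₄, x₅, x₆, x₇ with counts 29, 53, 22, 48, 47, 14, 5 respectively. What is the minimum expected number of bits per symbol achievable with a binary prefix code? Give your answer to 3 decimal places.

2.596 bits/symbol

Probabilities are the counts divided by 218.
Repeatedly combine the two least-probable nodes; the expected code length is the sum of the merged weights.
merge 5/218 + 7/109 → 19/218
merge 19/218 + 11/109 → 41/218
merge 29/218 + 41/218 → 35/109
merge 47/218 + 24/109 → 95/218
merge 53/218 + 35/109 → 123/218
merge 95/218 + 123/218 → 1
L = 19/218 + 41/218 + 35/109 + 95/218 + 123/218 + 1 = 283/109 ≈ 2.596 bits/symbol.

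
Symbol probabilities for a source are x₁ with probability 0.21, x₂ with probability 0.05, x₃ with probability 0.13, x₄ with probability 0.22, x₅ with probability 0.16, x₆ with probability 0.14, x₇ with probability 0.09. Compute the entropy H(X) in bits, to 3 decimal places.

2.685 bits

H = −Σ pᵢ log₂ pᵢ.
−0.21·log₂(0.21) = 0.4728
−0.05·log₂(0.05) = 0.2161
−0.13·log₂(0.13) = 0.3826
−0.22·log₂(0.22) = 0.4806
−0.16·log₂(0.16) = 0.4230
−0.14·log₂(0.14) = 0.3971
−0.09·log₂(0.09) = 0.3127
Sum ≈ 2.6849 → 2.685 bits.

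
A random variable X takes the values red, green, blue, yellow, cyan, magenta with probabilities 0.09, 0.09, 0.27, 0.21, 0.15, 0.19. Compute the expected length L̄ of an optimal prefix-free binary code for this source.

Repeatedly combine the two least-probable nodes; the expected code length is the sum of the merged weights.
merge 9/100 + 9/100 → 9/50
merge 3/20 + 9/50 → 33/100
merge 19/100 + 21/100 → 2/5
merge 27/100 + 33/100 → 3/5
merge 2/5 + 3/5 → 1
L = 9/50 + 33/100 + 2/5 + 3/5 + 1 = 251/100 = 2.51 bits/symbol.

2.51 bits/symbol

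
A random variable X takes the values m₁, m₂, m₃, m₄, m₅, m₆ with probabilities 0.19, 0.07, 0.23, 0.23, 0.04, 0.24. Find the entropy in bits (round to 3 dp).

H = −Σ pᵢ log₂ pᵢ.
−0.19·log₂(0.19) = 0.4552
−0.07·log₂(0.07) = 0.2686
−0.23·log₂(0.23) = 0.4877
−0.23·log₂(0.23) = 0.4877
−0.04·log₂(0.04) = 0.1858
−0.24·log₂(0.24) = 0.4941
Sum ≈ 2.3790 → 2.379 bits.

2.379 bits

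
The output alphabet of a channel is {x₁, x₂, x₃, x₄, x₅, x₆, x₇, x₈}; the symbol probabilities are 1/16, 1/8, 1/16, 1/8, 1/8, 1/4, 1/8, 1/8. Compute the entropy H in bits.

2.875 bits

Each probability is a power of 1/2, so log₂(1/p) is an integer.
H = Σ p·log₂(1/p) = 1/16·4 + 1/8·3 + 1/16·4 + 1/8·3 + 1/8·3 + 1/4·2 + 1/8·3 + 1/8·3 = 2.875 bits.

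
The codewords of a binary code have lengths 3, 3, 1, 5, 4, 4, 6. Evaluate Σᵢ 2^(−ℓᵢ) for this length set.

With common denominator 2^6 = 64: Σ 2^(−ℓᵢ) = 8/64 + 8/64 + 32/64 + 2/64 + 4/64 + 4/64 + 1/64 = 59/64 = 0.921875.

0.921875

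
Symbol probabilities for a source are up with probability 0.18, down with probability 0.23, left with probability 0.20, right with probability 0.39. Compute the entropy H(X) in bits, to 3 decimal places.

H = −Σ pᵢ log₂ pᵢ.
−0.18·log₂(0.18) = 0.4453
−0.23·log₂(0.23) = 0.4877
−0.20·log₂(0.20) = 0.4644
−0.39·log₂(0.39) = 0.5298
Sum ≈ 1.9272 → 1.927 bits.

1.927 bits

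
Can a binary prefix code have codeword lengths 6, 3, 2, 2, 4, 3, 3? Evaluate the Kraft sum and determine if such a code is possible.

With common denominator 2^6 = 64: Σ 2^(−ℓᵢ) = 1/64 + 8/64 + 16/64 + 16/64 + 4/64 + 8/64 + 8/64 = 61/64 = 0.953125.
Kraft's inequality requires Σ ≤ 1; here Σ = 0.953125 ≤ 1, so such a prefix code exists.

0.953125; yes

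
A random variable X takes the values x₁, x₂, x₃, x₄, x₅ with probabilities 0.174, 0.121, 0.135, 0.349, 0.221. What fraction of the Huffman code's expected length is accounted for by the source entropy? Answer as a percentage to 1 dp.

Entropy H = −Σ p log₂ p ≈ 2.2090 bits.
Huffman merges: 121/1000+27/200→32/125; 87/500+221/1000→79/200; 32/125+349/1000→121/200; 79/200+121/200→1. L = 282/125 ≈ 2.2560.
Efficiency = H/L = 2.2090/2.2560 = 97.9%.

97.9%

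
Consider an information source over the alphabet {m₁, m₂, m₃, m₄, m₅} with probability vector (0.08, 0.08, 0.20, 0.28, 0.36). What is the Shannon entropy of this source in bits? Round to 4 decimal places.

H = −Σ pᵢ log₂ pᵢ.
−0.08·log₂(0.08) = 0.2915
−0.08·log₂(0.08) = 0.2915
−0.20·log₂(0.20) = 0.4644
−0.28·log₂(0.28) = 0.5142
−0.36·log₂(0.36) = 0.5306
Sum ≈ 2.0922 → 2.0922 bits.

2.0922 bits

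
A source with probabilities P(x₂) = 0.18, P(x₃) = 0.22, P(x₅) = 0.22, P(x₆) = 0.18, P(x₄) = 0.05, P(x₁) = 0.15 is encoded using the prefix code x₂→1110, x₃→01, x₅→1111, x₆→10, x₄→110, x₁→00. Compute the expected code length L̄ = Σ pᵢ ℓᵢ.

2.85 bits/symbol

L̄ = Σ pᵢ·ℓᵢ = 0.18·4 + 0.22·2 + 0.22·4 + 0.18·2 + 0.05·3 + 0.15·2 = 2.85 bits/symbol.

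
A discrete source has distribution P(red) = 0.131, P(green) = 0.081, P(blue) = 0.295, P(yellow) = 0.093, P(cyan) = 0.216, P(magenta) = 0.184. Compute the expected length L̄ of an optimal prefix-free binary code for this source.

2.479 bits/symbol

Repeatedly combine the two least-probable nodes; the expected code length is the sum of the merged weights.
merge 81/1000 + 93/1000 → 87/500
merge 131/1000 + 87/500 → 61/200
merge 23/125 + 27/125 → 2/5
merge 59/200 + 61/200 → 3/5
merge 2/5 + 3/5 → 1
L = 87/500 + 61/200 + 2/5 + 3/5 + 1 = 2479/1000 = 2.479 bits/symbol.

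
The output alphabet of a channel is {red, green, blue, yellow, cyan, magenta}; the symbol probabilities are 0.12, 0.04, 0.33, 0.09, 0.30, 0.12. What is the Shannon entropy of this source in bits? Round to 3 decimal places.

2.281 bits

H = −Σ pᵢ log₂ pᵢ.
−0.12·log₂(0.12) = 0.3671
−0.04·log₂(0.04) = 0.1858
−0.33·log₂(0.33) = 0.5278
−0.09·log₂(0.09) = 0.3127
−0.30·log₂(0.30) = 0.5211
−0.12·log₂(0.12) = 0.3671
Sum ≈ 2.2815 → 2.281 bits.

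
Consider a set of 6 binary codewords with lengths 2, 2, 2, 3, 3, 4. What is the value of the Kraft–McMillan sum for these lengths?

With common denominator 2^4 = 16: Σ 2^(−ℓᵢ) = 4/16 + 4/16 + 4/16 + 2/16 + 2/16 + 1/16 = 17/16 = 1.0625.

1.0625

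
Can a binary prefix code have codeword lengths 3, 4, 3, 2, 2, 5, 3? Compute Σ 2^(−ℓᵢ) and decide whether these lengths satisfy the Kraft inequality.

With common denominator 2^5 = 32: Σ 2^(−ℓᵢ) = 4/32 + 2/32 + 4/32 + 8/32 + 8/32 + 1/32 + 4/32 = 31/32 = 0.96875.
Kraft's inequality requires Σ ≤ 1; here Σ = 0.96875 ≤ 1, so such a prefix code exists.

0.96875; yes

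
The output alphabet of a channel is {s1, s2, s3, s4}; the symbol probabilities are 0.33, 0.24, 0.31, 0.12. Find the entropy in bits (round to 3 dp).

H = −Σ pᵢ log₂ pᵢ.
−0.33·log₂(0.33) = 0.5278
−0.24·log₂(0.24) = 0.4941
−0.31·log₂(0.31) = 0.5238
−0.12·log₂(0.12) = 0.3671
Sum ≈ 1.9128 → 1.913 bits.

1.913 bits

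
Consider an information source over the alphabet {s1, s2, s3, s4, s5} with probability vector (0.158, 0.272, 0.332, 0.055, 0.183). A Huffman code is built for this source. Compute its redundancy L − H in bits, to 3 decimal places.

Entropy H = −Σ p log₂ p ≈ 2.1381 bits.
Huffman merges: 11/200+79/500→213/1000; 183/1000+213/1000→99/250; 34/125+83/250→151/250; 99/250+151/250→1. L = 2213/1000 ≈ 2.2130.
L − H = 2.2130 − 2.1381 = 0.075 bits.

0.075 bits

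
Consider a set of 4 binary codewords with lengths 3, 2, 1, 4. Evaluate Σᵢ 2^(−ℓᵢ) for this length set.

With common denominator 2^4 = 16: Σ 2^(−ℓᵢ) = 2/16 + 4/16 + 8/16 + 1/16 = 15/16 = 0.9375.

0.9375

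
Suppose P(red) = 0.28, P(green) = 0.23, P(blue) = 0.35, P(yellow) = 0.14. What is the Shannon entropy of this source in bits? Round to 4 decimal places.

1.9291 bits

H = −Σ pᵢ log₂ pᵢ.
−0.28·log₂(0.28) = 0.5142
−0.23·log₂(0.23) = 0.4877
−0.35·log₂(0.35) = 0.5301
−0.14·log₂(0.14) = 0.3971
Sum ≈ 1.9291 → 1.9291 bits.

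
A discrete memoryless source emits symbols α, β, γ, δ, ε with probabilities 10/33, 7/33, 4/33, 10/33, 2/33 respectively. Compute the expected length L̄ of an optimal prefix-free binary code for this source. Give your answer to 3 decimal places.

2.182 bits/symbol

Repeatedly combine the two least-probable nodes; the expected code length is the sum of the merged weights.
merge 2/33 + 4/33 → 2/11
merge 2/11 + 7/33 → 13/33
merge 10/33 + 10/33 → 20/33
merge 13/33 + 20/33 → 1
L = 2/11 + 13/33 + 20/33 + 1 = 24/11 ≈ 2.182 bits/symbol.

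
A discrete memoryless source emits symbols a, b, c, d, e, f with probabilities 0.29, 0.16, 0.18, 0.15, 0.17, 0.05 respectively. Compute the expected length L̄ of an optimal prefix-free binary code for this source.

Repeatedly combine the two least-probable nodes; the expected code length is the sum of the merged weights.
merge 1/20 + 3/20 → 1/5
merge 4/25 + 17/100 → 33/100
merge 9/50 + 1/5 → 19/50
merge 29/100 + 33/100 → 31/50
merge 19/50 + 31/50 → 1
L = 1/5 + 33/100 + 19/50 + 31/50 + 1 = 253/100 = 2.53 bits/symbol.

2.53 bits/symbol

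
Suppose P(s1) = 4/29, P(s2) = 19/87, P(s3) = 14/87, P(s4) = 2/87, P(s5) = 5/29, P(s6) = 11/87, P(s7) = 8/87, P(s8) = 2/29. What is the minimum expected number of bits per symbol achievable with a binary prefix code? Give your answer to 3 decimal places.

Repeatedly combine the two least-probable nodes; the expected code length is the sum of the merged weights.
merge 2/87 + 2/29 → 8/87
merge 8/87 + 8/87 → 16/87
merge 11/87 + 4/29 → 23/87
merge 14/87 + 5/29 → 1/3
merge 16/87 + 19/87 → 35/87
merge 23/87 + 1/3 → 52/87
merge 35/87 + 52/87 → 1
L = 8/87 + 16/87 + 23/87 + 1/3 + 35/87 + 52/87 + 1 = 250/87 ≈ 2.874 bits/symbol.

2.874 bits/symbol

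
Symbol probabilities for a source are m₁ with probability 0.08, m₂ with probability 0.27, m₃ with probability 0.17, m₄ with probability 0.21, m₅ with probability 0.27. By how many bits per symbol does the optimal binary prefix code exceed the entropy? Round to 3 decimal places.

0.031 bits

Entropy H = −Σ p log₂ p ≈ 2.2190 bits.
Huffman merges: 2/25+17/100→1/4; 21/100+1/4→23/50; 27/100+27/100→27/50; 23/50+27/50→1. L = 9/4 ≈ 2.2500.
L − H = 2.2500 − 2.2190 = 0.031 bits.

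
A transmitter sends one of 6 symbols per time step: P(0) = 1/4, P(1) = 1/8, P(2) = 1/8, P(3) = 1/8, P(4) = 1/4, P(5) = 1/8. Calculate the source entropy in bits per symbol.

2.5 bits

Each probability is a power of 1/2, so log₂(1/p) is an integer.
H = Σ p·log₂(1/p) = 1/4·2 + 1/8·3 + 1/8·3 + 1/8·3 + 1/4·2 + 1/8·3 = 2.5 bits.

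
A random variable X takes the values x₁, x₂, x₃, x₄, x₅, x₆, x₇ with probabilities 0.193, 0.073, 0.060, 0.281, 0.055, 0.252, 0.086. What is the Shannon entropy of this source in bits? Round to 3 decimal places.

H = −Σ pᵢ log₂ pᵢ.
−0.193·log₂(0.193) = 0.4581
−0.073·log₂(0.073) = 0.2756
−0.060·log₂(0.060) = 0.2435
−0.281·log₂(0.281) = 0.5146
−0.055·log₂(0.055) = 0.2301
−0.252·log₂(0.252) = 0.5011
−0.086·log₂(0.086) = 0.3044
Sum ≈ 2.5275 → 2.527 bits.

2.527 bits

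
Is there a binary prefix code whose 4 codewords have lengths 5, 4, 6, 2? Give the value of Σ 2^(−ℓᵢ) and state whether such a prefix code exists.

With common denominator 2^6 = 64: Σ 2^(−ℓᵢ) = 2/64 + 4/64 + 1/64 + 16/64 = 23/64 = 0.359375.
Kraft's inequality requires Σ ≤ 1; here Σ = 0.359375 ≤ 1, so such a prefix code exists.

0.359375; yes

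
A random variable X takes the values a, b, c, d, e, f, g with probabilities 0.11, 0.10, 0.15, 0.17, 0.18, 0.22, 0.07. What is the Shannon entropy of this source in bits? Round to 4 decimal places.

2.7220 bits

H = −Σ pᵢ log₂ pᵢ.
−0.11·log₂(0.11) = 0.3503
−0.10·log₂(0.10) = 0.3322
−0.15·log₂(0.15) = 0.4105
−0.17·log₂(0.17) = 0.4346
−0.18·log₂(0.18) = 0.4453
−0.22·log₂(0.22) = 0.4806
−0.07·log₂(0.07) = 0.2686
Sum ≈ 2.7220 → 2.7220 bits.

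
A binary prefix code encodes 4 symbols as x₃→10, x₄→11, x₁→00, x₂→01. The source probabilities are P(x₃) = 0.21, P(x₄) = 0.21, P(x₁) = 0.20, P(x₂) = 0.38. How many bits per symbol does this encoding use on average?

L̄ = Σ pᵢ·ℓᵢ = 0.21·2 + 0.21·2 + 0.20·2 + 0.38·2 = 2 bits/symbol.

2 bits/symbol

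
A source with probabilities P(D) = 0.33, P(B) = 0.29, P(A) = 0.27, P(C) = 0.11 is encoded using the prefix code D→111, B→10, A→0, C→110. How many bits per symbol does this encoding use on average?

L̄ = Σ pᵢ·ℓᵢ = 0.33·3 + 0.29·2 + 0.27·1 + 0.11·3 = 2.17 bits/symbol.

2.17 bits/symbol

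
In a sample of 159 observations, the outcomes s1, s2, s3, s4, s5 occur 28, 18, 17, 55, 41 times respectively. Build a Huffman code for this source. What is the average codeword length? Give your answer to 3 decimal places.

2.220 bits/symbol

Probabilities are the counts divided by 159.
Repeatedly combine the two least-probable nodes; the expected code length is the sum of the merged weights.
merge 17/159 + 6/53 → 35/159
merge 28/159 + 35/159 → 21/53
merge 41/159 + 55/159 → 32/53
merge 21/53 + 32/53 → 1
L = 35/159 + 21/53 + 32/53 + 1 = 353/159 ≈ 2.220 bits/symbol.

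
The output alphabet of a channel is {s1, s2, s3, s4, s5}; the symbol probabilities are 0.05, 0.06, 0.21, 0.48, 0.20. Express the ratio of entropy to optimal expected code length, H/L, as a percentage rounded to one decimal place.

Entropy H = −Σ p log₂ p ≈ 1.9051 bits.
Huffman merges: 1/20+3/50→11/100; 11/100+1/5→31/100; 21/100+31/100→13/25; 12/25+13/25→1. L = 97/50 ≈ 1.9400.
Efficiency = H/L = 1.9051/1.9400 = 98.2%.

98.2%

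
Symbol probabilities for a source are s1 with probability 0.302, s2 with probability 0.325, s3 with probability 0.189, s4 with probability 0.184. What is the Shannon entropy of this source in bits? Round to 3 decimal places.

1.952 bits

H = −Σ pᵢ log₂ pᵢ.
−0.302·log₂(0.302) = 0.5217
−0.325·log₂(0.325) = 0.5270
−0.189·log₂(0.189) = 0.4543
−0.184·log₂(0.184) = 0.4494
Sum ≈ 1.9523 → 1.952 bits.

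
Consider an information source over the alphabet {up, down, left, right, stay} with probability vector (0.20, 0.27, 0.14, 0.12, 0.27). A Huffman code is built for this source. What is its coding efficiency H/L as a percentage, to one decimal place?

Entropy H = −Σ p log₂ p ≈ 2.2486 bits.
Huffman merges: 3/25+7/50→13/50; 1/5+13/50→23/50; 27/100+27/100→27/50; 23/50+27/50→1. L = 113/50 ≈ 2.2600.
Efficiency = H/L = 2.2486/2.2600 = 99.5%.

99.5%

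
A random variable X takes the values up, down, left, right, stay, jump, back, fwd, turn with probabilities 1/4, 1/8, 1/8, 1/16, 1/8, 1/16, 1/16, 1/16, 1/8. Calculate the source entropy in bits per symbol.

3 bits

Each probability is a power of 1/2, so log₂(1/p) is an integer.
H = Σ p·log₂(1/p) = 1/4·2 + 1/8·3 + 1/8·3 + 1/16·4 + 1/8·3 + 1/16·4 + 1/16·4 + 1/16·4 + 1/8·3 = 3 bits.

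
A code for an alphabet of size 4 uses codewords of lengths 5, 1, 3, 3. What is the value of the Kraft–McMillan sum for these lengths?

0.78125

With common denominator 2^5 = 32: Σ 2^(−ℓᵢ) = 1/32 + 16/32 + 4/32 + 4/32 = 25/32 = 0.78125.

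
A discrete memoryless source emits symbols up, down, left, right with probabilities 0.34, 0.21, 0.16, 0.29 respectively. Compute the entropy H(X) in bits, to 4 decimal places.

H = −Σ pᵢ log₂ pᵢ.
−0.34·log₂(0.34) = 0.5292
−0.21·log₂(0.21) = 0.4728
−0.16·log₂(0.16) = 0.4230
−0.29·log₂(0.29) = 0.5179
Sum ≈ 1.9429 → 1.9429 bits.

1.9429 bits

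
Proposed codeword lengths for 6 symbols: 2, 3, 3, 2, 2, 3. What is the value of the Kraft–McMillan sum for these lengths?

1.125

With common denominator 2^3 = 8: Σ 2^(−ℓᵢ) = 2/8 + 1/8 + 1/8 + 2/8 + 2/8 + 1/8 = 9/8 = 1.125.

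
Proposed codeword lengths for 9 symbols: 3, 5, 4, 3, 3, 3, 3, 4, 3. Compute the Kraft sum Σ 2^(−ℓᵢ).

With common denominator 2^5 = 32: Σ 2^(−ℓᵢ) = 4/32 + 1/32 + 2/32 + 4/32 + 4/32 + 4/32 + 4/32 + 2/32 + 4/32 = 29/32 = 0.90625.

0.90625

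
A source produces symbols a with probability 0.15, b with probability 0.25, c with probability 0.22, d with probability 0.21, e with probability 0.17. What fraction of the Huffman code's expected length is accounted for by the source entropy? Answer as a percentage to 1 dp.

Entropy H = −Σ p log₂ p ≈ 2.2985 bits.
Huffman merges: 3/20+17/100→8/25; 21/100+11/50→43/100; 1/4+8/25→57/100; 43/100+57/100→1. L = 58/25 ≈ 2.3200.
Efficiency = H/L = 2.2985/2.3200 = 99.1%.

99.1%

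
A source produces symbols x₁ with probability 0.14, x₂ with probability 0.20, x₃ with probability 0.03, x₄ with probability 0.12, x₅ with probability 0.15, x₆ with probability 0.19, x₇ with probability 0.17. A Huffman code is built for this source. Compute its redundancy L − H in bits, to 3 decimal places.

0.079 bits

Entropy H = −Σ p log₂ p ≈ 2.6807 bits.
Huffman merges: 3/100+3/25→3/20; 7/50+3/20→29/100; 3/20+17/100→8/25; 19/100+1/5→39/100; 29/100+8/25→61/100; 39/100+61/100→1. L = 69/25 ≈ 2.7600.
L − H = 2.7600 − 2.6807 = 0.079 bits.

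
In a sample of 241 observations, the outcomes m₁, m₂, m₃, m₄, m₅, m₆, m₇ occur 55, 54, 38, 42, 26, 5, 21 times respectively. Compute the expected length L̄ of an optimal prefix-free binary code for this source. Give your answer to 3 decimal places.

Probabilities are the counts divided by 241.
Repeatedly combine the two least-probable nodes; the expected code length is the sum of the merged weights.
merge 5/241 + 21/241 → 26/241
merge 26/241 + 26/241 → 52/241
merge 38/241 + 42/241 → 80/241
merge 52/241 + 54/241 → 106/241
merge 55/241 + 80/241 → 135/241
merge 106/241 + 135/241 → 1
L = 26/241 + 52/241 + 80/241 + 106/241 + 135/241 + 1 = 640/241 ≈ 2.656 bits/symbol.

2.656 bits/symbol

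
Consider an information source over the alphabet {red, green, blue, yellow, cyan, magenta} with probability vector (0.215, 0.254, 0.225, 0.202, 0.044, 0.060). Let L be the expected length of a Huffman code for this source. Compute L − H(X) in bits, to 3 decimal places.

0.039 bits

Entropy H = −Σ p log₂ p ≈ 2.3711 bits.
Huffman merges: 11/250+3/50→13/125; 13/125+101/500→153/500; 43/200+9/40→11/25; 127/500+153/500→14/25; 11/25+14/25→1. L = 241/100 ≈ 2.4100.
L − H = 2.4100 − 2.3711 = 0.039 bits.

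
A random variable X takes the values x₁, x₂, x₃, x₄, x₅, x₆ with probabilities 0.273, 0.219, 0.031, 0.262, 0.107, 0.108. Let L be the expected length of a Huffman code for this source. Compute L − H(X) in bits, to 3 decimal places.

Entropy H = −Σ p log₂ p ≈ 2.3446 bits.
Huffman merges: 31/1000+107/1000→69/500; 27/250+69/500→123/500; 219/1000+123/500→93/200; 131/500+273/1000→107/200; 93/200+107/200→1. L = 298/125 ≈ 2.3840.
L − H = 2.3840 − 2.3446 = 0.039 bits.

0.039 bits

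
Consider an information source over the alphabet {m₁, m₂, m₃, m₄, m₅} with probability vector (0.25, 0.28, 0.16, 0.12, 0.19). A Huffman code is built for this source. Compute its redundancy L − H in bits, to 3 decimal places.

0.020 bits

Entropy H = −Σ p log₂ p ≈ 2.2595 bits.
Huffman merges: 3/25+4/25→7/25; 19/100+1/4→11/25; 7/25+7/25→14/25; 11/25+14/25→1. L = 57/25 ≈ 2.2800.
L − H = 2.2800 − 2.2595 = 0.020 bits.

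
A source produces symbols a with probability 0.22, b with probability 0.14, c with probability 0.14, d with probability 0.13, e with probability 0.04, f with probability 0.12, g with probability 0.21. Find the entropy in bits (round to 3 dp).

H = −Σ pᵢ log₂ pᵢ.
−0.22·log₂(0.22) = 0.4806
−0.14·log₂(0.14) = 0.3971
−0.14·log₂(0.14) = 0.3971
−0.13·log₂(0.13) = 0.3826
−0.04·log₂(0.04) = 0.1858
−0.12·log₂(0.12) = 0.3671
−0.21·log₂(0.21) = 0.4728
Sum ≈ 2.6831 → 2.683 bits.

2.683 bits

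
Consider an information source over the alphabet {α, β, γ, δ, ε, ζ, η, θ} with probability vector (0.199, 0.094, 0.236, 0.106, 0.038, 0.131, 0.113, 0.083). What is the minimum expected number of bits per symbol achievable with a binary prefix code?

2.885 bits/symbol

Repeatedly combine the two least-probable nodes; the expected code length is the sum of the merged weights.
merge 19/500 + 83/1000 → 121/1000
merge 47/500 + 53/500 → 1/5
merge 113/1000 + 121/1000 → 117/500
merge 131/1000 + 199/1000 → 33/100
merge 1/5 + 117/500 → 217/500
merge 59/250 + 33/100 → 283/500
merge 217/500 + 283/500 → 1
L = 121/1000 + 1/5 + 117/500 + 33/100 + 217/500 + 283/500 + 1 = 577/200 = 2.885 bits/symbol.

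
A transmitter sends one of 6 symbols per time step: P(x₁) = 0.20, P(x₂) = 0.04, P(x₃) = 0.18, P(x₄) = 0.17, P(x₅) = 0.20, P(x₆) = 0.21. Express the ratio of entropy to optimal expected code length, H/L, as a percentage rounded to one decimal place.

95.3%

Entropy H = −Σ p log₂ p ≈ 2.4672 bits.
Huffman merges: 1/25+17/100→21/100; 9/50+1/5→19/50; 1/5+21/100→41/100; 21/100+19/50→59/100; 41/100+59/100→1. L = 259/100 ≈ 2.5900.
Efficiency = H/L = 2.4672/2.5900 = 95.3%.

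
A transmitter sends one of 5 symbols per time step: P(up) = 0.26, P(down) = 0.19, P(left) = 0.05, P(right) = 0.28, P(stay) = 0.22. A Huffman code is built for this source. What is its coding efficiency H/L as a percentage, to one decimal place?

96.9%

Entropy H = −Σ p log₂ p ≈ 2.1714 bits.
Huffman merges: 1/20+19/100→6/25; 11/50+6/25→23/50; 13/50+7/25→27/50; 23/50+27/50→1. L = 56/25 ≈ 2.2400.
Efficiency = H/L = 2.1714/2.2400 = 96.9%.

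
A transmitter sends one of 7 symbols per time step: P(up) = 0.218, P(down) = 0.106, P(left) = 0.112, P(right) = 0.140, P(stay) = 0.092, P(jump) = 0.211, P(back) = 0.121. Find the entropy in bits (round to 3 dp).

2.732 bits

H = −Σ pᵢ log₂ pᵢ.
−0.218·log₂(0.218) = 0.4791
−0.106·log₂(0.106) = 0.3432
−0.112·log₂(0.112) = 0.3537
−0.140·log₂(0.140) = 0.3971
−0.092·log₂(0.092) = 0.3167
−0.211·log₂(0.211) = 0.4736
−0.121·log₂(0.121) = 0.3687
Sum ≈ 2.7321 → 2.732 bits.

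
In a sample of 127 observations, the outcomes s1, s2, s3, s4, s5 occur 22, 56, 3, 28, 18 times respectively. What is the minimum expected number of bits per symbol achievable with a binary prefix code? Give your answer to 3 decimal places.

2.063 bits/symbol

Probabilities are the counts divided by 127.
Repeatedly combine the two least-probable nodes; the expected code length is the sum of the merged weights.
merge 3/127 + 18/127 → 21/127
merge 21/127 + 22/127 → 43/127
merge 28/127 + 43/127 → 71/127
merge 56/127 + 71/127 → 1
L = 21/127 + 43/127 + 71/127 + 1 = 262/127 ≈ 2.063 bits/symbol.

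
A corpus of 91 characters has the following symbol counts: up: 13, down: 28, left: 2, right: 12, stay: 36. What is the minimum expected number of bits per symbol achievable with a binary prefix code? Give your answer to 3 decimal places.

2.055 bits/symbol

Probabilities are the counts divided by 91.
Repeatedly combine the two least-probable nodes; the expected code length is the sum of the merged weights.
merge 2/91 + 12/91 → 2/13
merge 1/7 + 2/13 → 27/91
merge 27/91 + 4/13 → 55/91
merge 36/91 + 55/91 → 1
L = 2/13 + 27/91 + 55/91 + 1 = 187/91 ≈ 2.055 bits/symbol.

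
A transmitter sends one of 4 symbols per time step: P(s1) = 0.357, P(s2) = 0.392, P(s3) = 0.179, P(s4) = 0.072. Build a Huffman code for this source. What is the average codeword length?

1.859 bits/symbol

Repeatedly combine the two least-probable nodes; the expected code length is the sum of the merged weights.
merge 9/125 + 179/1000 → 251/1000
merge 251/1000 + 357/1000 → 76/125
merge 49/125 + 76/125 → 1
L = 251/1000 + 76/125 + 1 = 1859/1000 = 1.859 bits/symbol.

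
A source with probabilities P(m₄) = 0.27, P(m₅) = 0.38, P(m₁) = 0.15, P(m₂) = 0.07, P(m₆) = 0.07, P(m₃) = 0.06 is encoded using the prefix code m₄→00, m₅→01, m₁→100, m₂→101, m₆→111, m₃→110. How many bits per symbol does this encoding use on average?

2.35 bits/symbol

L̄ = Σ pᵢ·ℓᵢ = 0.27·2 + 0.38·2 + 0.15·3 + 0.07·3 + 0.07·3 + 0.06·3 = 2.35 bits/symbol.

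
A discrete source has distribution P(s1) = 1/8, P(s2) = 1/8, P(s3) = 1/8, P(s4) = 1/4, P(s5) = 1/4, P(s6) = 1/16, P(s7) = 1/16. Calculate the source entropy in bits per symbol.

Each probability is a power of 1/2, so log₂(1/p) is an integer.
H = Σ p·log₂(1/p) = 1/8·3 + 1/8·3 + 1/8·3 + 1/4·2 + 1/4·2 + 1/16·4 + 1/16·4 = 2.625 bits.

2.625 bits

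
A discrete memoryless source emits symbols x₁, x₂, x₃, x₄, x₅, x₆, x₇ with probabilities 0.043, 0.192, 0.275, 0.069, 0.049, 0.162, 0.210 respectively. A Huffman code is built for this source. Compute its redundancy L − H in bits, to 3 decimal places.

0.034 bits

Entropy H = −Σ p log₂ p ≈ 2.5421 bits.
Huffman merges: 43/1000+49/1000→23/250; 69/1000+23/250→161/1000; 161/1000+81/500→323/1000; 24/125+21/100→201/500; 11/40+323/1000→299/500; 201/500+299/500→1. L = 322/125 ≈ 2.5760.
L − H = 2.5760 − 2.5421 = 0.034 bits.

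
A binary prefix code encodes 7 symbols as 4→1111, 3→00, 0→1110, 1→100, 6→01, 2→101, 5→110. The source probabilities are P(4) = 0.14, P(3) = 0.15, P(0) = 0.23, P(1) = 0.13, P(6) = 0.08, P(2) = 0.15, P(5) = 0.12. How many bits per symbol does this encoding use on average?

3.14 bits/symbol

L̄ = Σ pᵢ·ℓᵢ = 0.14·4 + 0.15·2 + 0.23·4 + 0.13·3 + 0.08·2 + 0.15·3 + 0.12·3 = 3.14 bits/symbol.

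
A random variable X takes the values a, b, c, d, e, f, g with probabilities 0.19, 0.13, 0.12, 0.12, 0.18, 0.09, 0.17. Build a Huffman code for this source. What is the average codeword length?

2.81 bits/symbol

Repeatedly combine the two least-probable nodes; the expected code length is the sum of the merged weights.
merge 9/100 + 3/25 → 21/100
merge 3/25 + 13/100 → 1/4
merge 17/100 + 9/50 → 7/20
merge 19/100 + 21/100 → 2/5
merge 1/4 + 7/20 → 3/5
merge 2/5 + 3/5 → 1
L = 21/100 + 1/4 + 7/20 + 2/5 + 3/5 + 1 = 281/100 = 2.81 bits/symbol.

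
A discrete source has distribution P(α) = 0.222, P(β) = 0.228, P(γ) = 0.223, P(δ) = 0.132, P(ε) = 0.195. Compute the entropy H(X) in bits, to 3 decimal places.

H = −Σ pᵢ log₂ pᵢ.
−0.222·log₂(0.222) = 0.4820
−0.228·log₂(0.228) = 0.4863
−0.223·log₂(0.223) = 0.4828
−0.132·log₂(0.132) = 0.3856
−0.195·log₂(0.195) = 0.4599
Sum ≈ 2.2966 → 2.297 bits.

2.297 bits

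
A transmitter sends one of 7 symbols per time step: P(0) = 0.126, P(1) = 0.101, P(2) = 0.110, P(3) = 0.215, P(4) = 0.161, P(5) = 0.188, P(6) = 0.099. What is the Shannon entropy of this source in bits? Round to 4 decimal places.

2.7455 bits

H = −Σ pᵢ log₂ pᵢ.
−0.126·log₂(0.126) = 0.3766
−0.101·log₂(0.101) = 0.3341
−0.110·log₂(0.110) = 0.3503
−0.215·log₂(0.215) = 0.4768
−0.161·log₂(0.161) = 0.4242
−0.188·log₂(0.188) = 0.4533
−0.099·log₂(0.099) = 0.3303
Sum ≈ 2.7455 → 2.7455 bits.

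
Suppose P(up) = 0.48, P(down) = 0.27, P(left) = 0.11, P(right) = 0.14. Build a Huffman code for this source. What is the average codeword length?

1.77 bits/symbol

Repeatedly combine the two least-probable nodes; the expected code length is the sum of the merged weights.
merge 11/100 + 7/50 → 1/4
merge 1/4 + 27/100 → 13/25
merge 12/25 + 13/25 → 1
L = 1/4 + 13/25 + 1 = 177/100 = 1.77 bits/symbol.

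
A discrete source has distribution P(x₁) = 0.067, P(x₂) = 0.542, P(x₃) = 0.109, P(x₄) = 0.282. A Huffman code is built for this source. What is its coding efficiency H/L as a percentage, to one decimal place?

Entropy H = −Σ p log₂ p ≈ 1.6037 bits.
Huffman merges: 67/1000+109/1000→22/125; 22/125+141/500→229/500; 229/500+271/500→1. L = 817/500 ≈ 1.6340.
Efficiency = H/L = 1.6037/1.6340 = 98.1%.

98.1%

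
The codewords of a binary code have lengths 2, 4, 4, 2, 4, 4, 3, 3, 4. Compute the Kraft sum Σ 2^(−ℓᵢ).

1.0625

With common denominator 2^4 = 16: Σ 2^(−ℓᵢ) = 4/16 + 1/16 + 1/16 + 4/16 + 1/16 + 1/16 + 2/16 + 2/16 + 1/16 = 17/16 = 1.0625.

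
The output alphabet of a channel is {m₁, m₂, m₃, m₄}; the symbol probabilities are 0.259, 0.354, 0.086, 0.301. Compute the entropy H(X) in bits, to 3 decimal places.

H = −Σ pᵢ log₂ pᵢ.
−0.259·log₂(0.259) = 0.5048
−0.354·log₂(0.354) = 0.5304
−0.086·log₂(0.086) = 0.3044
−0.301·log₂(0.301) = 0.5214
Sum ≈ 1.8609 → 1.861 bits.

1.861 bits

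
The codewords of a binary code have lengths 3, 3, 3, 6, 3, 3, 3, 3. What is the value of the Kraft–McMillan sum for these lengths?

With common denominator 2^6 = 64: Σ 2^(−ℓᵢ) = 8/64 + 8/64 + 8/64 + 1/64 + 8/64 + 8/64 + 8/64 + 8/64 = 57/64 = 0.890625.

0.890625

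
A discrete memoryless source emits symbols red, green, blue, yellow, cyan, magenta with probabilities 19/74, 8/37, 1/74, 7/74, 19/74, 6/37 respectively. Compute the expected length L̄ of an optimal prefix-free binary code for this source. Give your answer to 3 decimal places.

2.378 bits/symbol

Repeatedly combine the two least-probable nodes; the expected code length is the sum of the merged weights.
merge 1/74 + 7/74 → 4/37
merge 4/37 + 6/37 → 10/37
merge 8/37 + 19/74 → 35/74
merge 19/74 + 10/37 → 39/74
merge 35/74 + 39/74 → 1
L = 4/37 + 10/37 + 35/74 + 39/74 + 1 = 88/37 ≈ 2.378 bits/symbol.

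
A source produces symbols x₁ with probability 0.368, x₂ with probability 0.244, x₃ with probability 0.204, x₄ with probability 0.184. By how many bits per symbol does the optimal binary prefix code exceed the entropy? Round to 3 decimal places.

0.055 bits

Entropy H = −Σ p log₂ p ≈ 1.9445 bits.
Huffman merges: 23/125+51/250→97/250; 61/250+46/125→153/250; 97/250+153/250→1. L = 2 ≈ 2.0000.
L − H = 2.0000 − 1.9445 = 0.055 bits.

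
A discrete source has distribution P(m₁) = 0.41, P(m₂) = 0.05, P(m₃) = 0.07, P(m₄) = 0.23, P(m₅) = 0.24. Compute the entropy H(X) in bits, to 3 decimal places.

H = −Σ pᵢ log₂ pᵢ.
−0.41·log₂(0.41) = 0.5274
−0.05·log₂(0.05) = 0.2161
−0.07·log₂(0.07) = 0.2686
−0.23·log₂(0.23) = 0.4877
−0.24·log₂(0.24) = 0.4941
Sum ≈ 1.9938 → 1.994 bits.

1.994 bits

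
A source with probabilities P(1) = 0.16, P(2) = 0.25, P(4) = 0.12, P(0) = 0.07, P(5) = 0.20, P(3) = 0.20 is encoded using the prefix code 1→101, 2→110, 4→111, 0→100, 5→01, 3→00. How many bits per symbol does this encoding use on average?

2.6 bits/symbol

L̄ = Σ pᵢ·ℓᵢ = 0.16·3 + 0.25·3 + 0.12·3 + 0.07·3 + 0.20·2 + 0.20·2 = 2.6 bits/symbol.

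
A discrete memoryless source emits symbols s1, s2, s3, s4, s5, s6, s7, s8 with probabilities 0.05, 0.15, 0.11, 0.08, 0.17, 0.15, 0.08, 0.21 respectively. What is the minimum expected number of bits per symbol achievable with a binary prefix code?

Repeatedly combine the two least-probable nodes; the expected code length is the sum of the merged weights.
merge 1/20 + 2/25 → 13/100
merge 2/25 + 11/100 → 19/100
merge 13/100 + 3/20 → 7/25
merge 3/20 + 17/100 → 8/25
merge 19/100 + 21/100 → 2/5
merge 7/25 + 8/25 → 3/5
merge 2/5 + 3/5 → 1
L = 13/100 + 19/100 + 7/25 + 8/25 + 2/5 + 3/5 + 1 = 73/25 = 2.92 bits/symbol.

2.92 bits/symbol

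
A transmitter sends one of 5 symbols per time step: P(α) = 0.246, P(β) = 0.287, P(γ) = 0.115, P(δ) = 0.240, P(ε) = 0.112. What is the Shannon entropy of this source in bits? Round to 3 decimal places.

2.221 bits

H = −Σ pᵢ log₂ pᵢ.
−0.246·log₂(0.246) = 0.4977
−0.287·log₂(0.287) = 0.5169
−0.115·log₂(0.115) = 0.3588
−0.240·log₂(0.240) = 0.4941
−0.112·log₂(0.112) = 0.3537
Sum ≈ 2.2213 → 2.221 bits.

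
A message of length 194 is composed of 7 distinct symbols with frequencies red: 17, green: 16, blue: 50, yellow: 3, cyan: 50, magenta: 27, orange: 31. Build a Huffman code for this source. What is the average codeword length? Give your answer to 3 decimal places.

2.582 bits/symbol

Probabilities are the counts divided by 194.
Repeatedly combine the two least-probable nodes; the expected code length is the sum of the merged weights.
merge 3/194 + 8/97 → 19/194
merge 17/194 + 19/194 → 18/97
merge 27/194 + 31/194 → 29/97
merge 18/97 + 25/97 → 43/97
merge 25/97 + 29/97 → 54/97
merge 43/97 + 54/97 → 1
L = 19/194 + 18/97 + 29/97 + 43/97 + 54/97 + 1 = 501/194 ≈ 2.582 bits/symbol.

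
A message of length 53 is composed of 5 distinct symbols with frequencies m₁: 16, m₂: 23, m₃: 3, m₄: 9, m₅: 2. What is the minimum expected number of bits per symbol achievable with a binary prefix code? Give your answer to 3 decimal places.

Probabilities are the counts divided by 53.
Repeatedly combine the two least-probable nodes; the expected code length is the sum of the merged weights.
merge 2/53 + 3/53 → 5/53
merge 5/53 + 9/53 → 14/53
merge 14/53 + 16/53 → 30/53
merge 23/53 + 30/53 → 1
L = 5/53 + 14/53 + 30/53 + 1 = 102/53 ≈ 1.925 bits/symbol.

1.925 bits/symbol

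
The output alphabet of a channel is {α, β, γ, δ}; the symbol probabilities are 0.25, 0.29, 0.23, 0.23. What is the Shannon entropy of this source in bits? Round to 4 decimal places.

H = −Σ pᵢ log₂ pᵢ.
−0.25·log₂(0.25) = 0.5000
−0.29·log₂(0.29) = 0.5179
−0.23·log₂(0.23) = 0.4877
−0.23·log₂(0.23) = 0.4877
Sum ≈ 1.9932 → 1.9932 bits.

1.9932 bits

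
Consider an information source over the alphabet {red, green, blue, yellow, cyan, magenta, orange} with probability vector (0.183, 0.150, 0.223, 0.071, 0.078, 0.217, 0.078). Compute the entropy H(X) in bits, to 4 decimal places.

2.6651 bits

H = −Σ pᵢ log₂ pᵢ.
−0.183·log₂(0.183) = 0.4484
−0.150·log₂(0.150) = 0.4105
−0.223·log₂(0.223) = 0.4828
−0.071·log₂(0.071) = 0.2709
−0.078·log₂(0.078) = 0.2871
−0.217·log₂(0.217) = 0.4783
−0.078·log₂(0.078) = 0.2871
Sum ≈ 2.6651 → 2.6651 bits.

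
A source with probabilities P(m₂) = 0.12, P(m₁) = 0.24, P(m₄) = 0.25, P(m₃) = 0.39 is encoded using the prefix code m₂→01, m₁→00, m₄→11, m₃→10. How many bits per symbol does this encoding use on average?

2 bits/symbol

L̄ = Σ pᵢ·ℓᵢ = 0.12·2 + 0.24·2 + 0.25·2 + 0.39·2 = 2 bits/symbol.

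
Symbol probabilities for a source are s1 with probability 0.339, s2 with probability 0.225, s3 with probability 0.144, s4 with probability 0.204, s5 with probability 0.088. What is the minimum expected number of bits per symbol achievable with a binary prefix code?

2.232 bits/symbol

Repeatedly combine the two least-probable nodes; the expected code length is the sum of the merged weights.
merge 11/125 + 18/125 → 29/125
merge 51/250 + 9/40 → 429/1000
merge 29/125 + 339/1000 → 571/1000
merge 429/1000 + 571/1000 → 1
L = 29/125 + 429/1000 + 571/1000 + 1 = 279/125 = 2.232 bits/symbol.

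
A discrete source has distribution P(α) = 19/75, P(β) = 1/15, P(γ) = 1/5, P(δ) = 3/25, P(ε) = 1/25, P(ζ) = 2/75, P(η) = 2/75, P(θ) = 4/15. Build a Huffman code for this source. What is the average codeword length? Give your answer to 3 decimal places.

2.587 bits/symbol

Repeatedly combine the two least-probable nodes; the expected code length is the sum of the merged weights.
merge 2/75 + 2/75 → 4/75
merge 1/25 + 4/75 → 7/75
merge 1/15 + 7/75 → 4/25
merge 3/25 + 4/25 → 7/25
merge 1/5 + 19/75 → 34/75
merge 4/15 + 7/25 → 41/75
merge 34/75 + 41/75 → 1
L = 4/75 + 7/75 + 4/25 + 7/25 + 34/75 + 41/75 + 1 = 194/75 ≈ 2.587 bits/symbol.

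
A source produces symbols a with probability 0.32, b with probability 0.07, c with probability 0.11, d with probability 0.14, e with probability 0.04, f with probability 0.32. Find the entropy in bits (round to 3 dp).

2.254 bits

H = −Σ pᵢ log₂ pᵢ.
−0.32·log₂(0.32) = 0.5260
−0.07·log₂(0.07) = 0.2686
−0.11·log₂(0.11) = 0.3503
−0.14·log₂(0.14) = 0.3971
−0.04·log₂(0.04) = 0.1858
−0.32·log₂(0.32) = 0.5260
Sum ≈ 2.2538 → 2.254 bits.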